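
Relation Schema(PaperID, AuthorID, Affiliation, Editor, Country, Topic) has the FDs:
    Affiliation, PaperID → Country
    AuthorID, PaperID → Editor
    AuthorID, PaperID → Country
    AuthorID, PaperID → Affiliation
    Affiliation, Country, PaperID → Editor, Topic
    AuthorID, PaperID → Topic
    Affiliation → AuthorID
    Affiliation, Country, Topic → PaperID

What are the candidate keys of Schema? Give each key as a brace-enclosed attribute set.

Closure of {Affiliation, PaperID} is {Affiliation, AuthorID, Country, Editor, PaperID, Topic}, the whole schema; {Affiliation, PaperID} is a candidate key.
Closure of {AuthorID, PaperID} is {Affiliation, AuthorID, Country, Editor, PaperID, Topic}, the whole schema; {AuthorID, PaperID} is a candidate key.
Closure of {Affiliation, Country, Topic} is {Affiliation, AuthorID, Country, Editor, PaperID, Topic}, the whole schema; {Affiliation, Country, Topic} is a candidate key.
These are minimal and exhaustive — every other superkey contains one of them.

{Affiliation, Country, Topic}, {Affiliation, PaperID}, {AuthorID, PaperID}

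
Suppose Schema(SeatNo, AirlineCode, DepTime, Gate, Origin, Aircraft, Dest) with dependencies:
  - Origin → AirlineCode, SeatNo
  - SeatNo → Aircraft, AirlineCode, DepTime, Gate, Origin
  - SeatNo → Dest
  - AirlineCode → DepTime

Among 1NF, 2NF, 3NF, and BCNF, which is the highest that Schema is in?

Candidate keys: {Origin}, {SeatNo}. Prime attributes: {Origin, SeatNo}.
For AirlineCode → DepTime we have {AirlineCode}⁺ = {AirlineCode, DepTime}; {AirlineCode} is not a superkey, so BCNF fails.
Because {DepTime} is non-prime and the left side of AirlineCode → DepTime is not a superkey, the relation is not in 3NF.
All keys have size 1, which rules out partial dependencies — 2NF is satisfied.

2NF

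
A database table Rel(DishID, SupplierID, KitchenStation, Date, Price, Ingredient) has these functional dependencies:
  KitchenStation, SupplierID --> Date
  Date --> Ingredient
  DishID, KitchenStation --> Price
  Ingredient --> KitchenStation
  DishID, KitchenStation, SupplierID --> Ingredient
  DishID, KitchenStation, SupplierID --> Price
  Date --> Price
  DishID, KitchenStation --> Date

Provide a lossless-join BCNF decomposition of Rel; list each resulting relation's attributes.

{Date, Ingredient, Price}; {Date, SupplierID}; {DishID, KitchenStation, SupplierID}; {Ingredient, KitchenStation}

Candidate keys of the original relation: {Date, DishID, SupplierID}, {DishID, Ingredient, SupplierID}, {DishID, KitchenStation, SupplierID}.
In {Date, DishID, Ingredient, KitchenStation, Price, SupplierID}, {KitchenStation, SupplierID} is not a superkey ({KitchenStation, SupplierID}⁺ restricted to this set is {Date, Ingredient, KitchenStation, Price, SupplierID}), so split on KitchenStation, SupplierID --> Date, Ingredient, Price into {Date, Ingredient, KitchenStation, Price, SupplierID} and {DishID, KitchenStation, SupplierID}.
In {Date, Ingredient, KitchenStation, Price, SupplierID}, {Date} is not a superkey ({Date}⁺ restricted to this set is {Date, Ingredient, KitchenStation, Price}), so split on Date --> Ingredient, KitchenStation, Price into {Date, Ingredient, KitchenStation, Price} and {Date, SupplierID}.
In {Date, Ingredient, KitchenStation, Price}, {Ingredient} is not a superkey ({Ingredient}⁺ restricted to this set is {Ingredient, KitchenStation}), so split on Ingredient --> KitchenStation into {Ingredient, KitchenStation} and {Date, Ingredient, Price}.
{Ingredient, KitchenStation}: every determinant is a superkey — BCNF.
{Date, Ingredient, Price}: every determinant is a superkey — BCNF.
{Date, SupplierID}: every determinant is a superkey — BCNF.
{DishID, KitchenStation, SupplierID}: every determinant is a superkey — BCNF.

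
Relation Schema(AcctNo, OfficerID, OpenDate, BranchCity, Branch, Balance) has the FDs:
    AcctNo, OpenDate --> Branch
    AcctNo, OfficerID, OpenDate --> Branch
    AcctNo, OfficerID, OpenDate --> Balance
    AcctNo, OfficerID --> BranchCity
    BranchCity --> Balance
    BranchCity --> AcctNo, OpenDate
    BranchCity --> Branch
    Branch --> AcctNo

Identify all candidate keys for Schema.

Attributes never on any right-hand side: {OfficerID} — every candidate key must contain it.
{AcctNo, OfficerID} is a candidate key since {AcctNo, OfficerID}⁺ = {AcctNo, Balance, Branch, BranchCity, OfficerID, OpenDate} covers every attribute.
{Branch, OfficerID} is a candidate key since {Branch, OfficerID}⁺ = {AcctNo, Balance, Branch, BranchCity, OfficerID, OpenDate} covers every attribute.
{BranchCity, OfficerID} is a candidate key since {BranchCity, OfficerID}⁺ = {AcctNo, Balance, Branch, BranchCity, OfficerID, OpenDate} covers every attribute.
No proper subset of any of these is a key, and no other minimal superkey exists.

{AcctNo, OfficerID}, {Branch, OfficerID}, {BranchCity, OfficerID}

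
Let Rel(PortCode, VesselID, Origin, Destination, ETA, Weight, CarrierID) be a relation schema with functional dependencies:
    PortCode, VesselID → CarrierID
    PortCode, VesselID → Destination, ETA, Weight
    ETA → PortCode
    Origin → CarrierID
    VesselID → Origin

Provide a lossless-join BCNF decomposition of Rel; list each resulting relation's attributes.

Candidate keys of the original relation: {ETA, VesselID}, {PortCode, VesselID}.
{CarrierID, Destination, ETA, Origin, PortCode, VesselID, Weight}: {ETA} determines {ETA, PortCode} here but is not a superkey — split on ETA → PortCode, giving {ETA, PortCode} and {CarrierID, Destination, ETA, Origin, VesselID, Weight}.
{ETA, PortCode} has no BCNF violation.
{CarrierID, Destination, ETA, Origin, VesselID, Weight}: {Origin} determines {CarrierID, Origin} here but is not a superkey — split on Origin → CarrierID, giving {CarrierID, Origin} and {Destination, ETA, Origin, VesselID, Weight}.
{CarrierID, Origin} has no BCNF violation.
{Destination, ETA, Origin, VesselID, Weight}: {VesselID} determines {Origin, VesselID} here but is not a superkey — split on VesselID → Origin, giving {Origin, VesselID} and {Destination, ETA, VesselID, Weight}.
{Origin, VesselID} has no BCNF violation.
{Destination, ETA, VesselID, Weight} has no BCNF violation.

{CarrierID, Origin}; {Destination, ETA, VesselID, Weight}; {ETA, PortCode}; {Origin, VesselID}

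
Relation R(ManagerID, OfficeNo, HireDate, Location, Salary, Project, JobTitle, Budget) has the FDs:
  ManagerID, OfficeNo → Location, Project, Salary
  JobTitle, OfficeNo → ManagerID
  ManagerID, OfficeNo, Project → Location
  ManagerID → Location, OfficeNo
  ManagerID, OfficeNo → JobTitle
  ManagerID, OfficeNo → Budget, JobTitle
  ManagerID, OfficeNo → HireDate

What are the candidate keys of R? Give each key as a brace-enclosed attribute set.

{JobTitle, OfficeNo}, {ManagerID}

{ManagerID} is a candidate key since {ManagerID}⁺ = {Budget, HireDate, JobTitle, Location, ManagerID, OfficeNo, Project, Salary} covers every attribute.
{JobTitle, OfficeNo} is a candidate key since {JobTitle, OfficeNo}⁺ = {Budget, HireDate, JobTitle, Location, ManagerID, OfficeNo, Project, Salary} covers every attribute.
Any other superkey properly contains one of these, so there are no further candidate keys.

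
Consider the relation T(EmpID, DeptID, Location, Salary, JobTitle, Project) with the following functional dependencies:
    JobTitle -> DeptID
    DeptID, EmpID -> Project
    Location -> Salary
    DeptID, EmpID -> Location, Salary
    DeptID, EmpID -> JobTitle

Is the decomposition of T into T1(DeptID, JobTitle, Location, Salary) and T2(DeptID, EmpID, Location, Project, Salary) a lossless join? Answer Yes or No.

No

The shared attributes are {DeptID, Location, Salary} and {DeptID, Location, Salary}⁺ = {DeptID, Location, Salary}.
T1 ⊄ {DeptID, Location, Salary} and T2 ⊄ {DeptID, Location, Salary}, so the split is lossy.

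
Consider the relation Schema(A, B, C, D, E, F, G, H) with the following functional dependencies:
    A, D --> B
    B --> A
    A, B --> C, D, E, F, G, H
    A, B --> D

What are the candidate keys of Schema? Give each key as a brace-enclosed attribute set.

{B} is a candidate key since {B}⁺ = {A, B, C, D, E, F, G, H} covers every attribute.
{A, D} is a candidate key since {A, D}⁺ = {A, B, C, D, E, F, G, H} covers every attribute.
Any other superkey properly contains one of these, so there are no further candidate keys.

{A, D}, {B}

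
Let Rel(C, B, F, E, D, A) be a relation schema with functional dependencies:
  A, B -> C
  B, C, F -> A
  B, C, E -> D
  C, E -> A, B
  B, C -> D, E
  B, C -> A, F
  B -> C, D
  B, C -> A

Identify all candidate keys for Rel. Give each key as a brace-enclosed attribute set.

{B} is a candidate key since {B}⁺ = {A, B, C, D, E, F} covers every attribute.
{C, E} is a candidate key since {C, E}⁺ = {A, B, C, D, E, F} covers every attribute.
No proper subset of any of these is a key, and no other minimal superkey exists.

{B}, {C, E}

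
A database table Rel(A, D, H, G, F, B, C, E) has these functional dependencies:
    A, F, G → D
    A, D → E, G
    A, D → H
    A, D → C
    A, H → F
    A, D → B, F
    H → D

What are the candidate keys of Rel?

No FD produces {A}, so it must be in every candidate key.
Closure of {A, D} is {A, B, C, D, E, F, G, H}, the whole schema; {A, D} is a candidate key.
Closure of {A, H} is {A, B, C, D, E, F, G, H}, the whole schema; {A, H} is a candidate key.
Closure of {A, F, G} is {A, B, C, D, E, F, G, H}, the whole schema; {A, F, G} is a candidate key.
Any other superkey properly contains one of these, so there are no further candidate keys.

{A, D}, {A, F, G}, {A, H}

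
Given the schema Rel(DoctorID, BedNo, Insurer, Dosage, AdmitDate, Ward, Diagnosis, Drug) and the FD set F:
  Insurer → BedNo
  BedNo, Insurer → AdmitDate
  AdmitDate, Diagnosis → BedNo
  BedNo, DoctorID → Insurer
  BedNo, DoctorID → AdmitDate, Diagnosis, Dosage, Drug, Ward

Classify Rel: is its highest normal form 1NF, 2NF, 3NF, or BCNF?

Candidate keys: {AdmitDate, Diagnosis, DoctorID}, {BedNo, DoctorID}, {DoctorID, Insurer}. Prime attributes: {AdmitDate, BedNo, Diagnosis, DoctorID, Insurer}.
Insurer → BedNo: {Insurer}⁺ = {AdmitDate, BedNo, Insurer}, which is not all of the attributes, so the left side is not a superkey — BCNF is violated.
Its right-hand attributes {BedNo} are all prime, as are those of every other non-superkey FD — the relation is in 3NF.

3NF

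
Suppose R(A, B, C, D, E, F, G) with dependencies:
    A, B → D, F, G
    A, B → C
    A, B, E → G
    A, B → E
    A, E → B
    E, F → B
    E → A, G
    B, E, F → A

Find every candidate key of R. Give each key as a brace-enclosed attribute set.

{E}⁺ = {A, B, C, D, E, F, G}, which is every attribute, so {E} is a candidate key.
{A, B}⁺ = {A, B, C, D, E, F, G}, which is every attribute, so {A, B} is a candidate key.
Any other superkey properly contains one of these, so there are no further candidate keys.

{A, B}, {E}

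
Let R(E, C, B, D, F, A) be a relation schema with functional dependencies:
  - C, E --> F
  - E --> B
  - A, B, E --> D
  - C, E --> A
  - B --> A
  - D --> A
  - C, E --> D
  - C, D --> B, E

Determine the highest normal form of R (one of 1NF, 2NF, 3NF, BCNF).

Candidate keys: {C, D}, {C, E}. Prime attributes: {C, D, E}.
For E --> B we have {E}⁺ = {A, B, D, E}; {E} is not a superkey, so BCNF fails.
Because {B} is non-prime and the left side of E --> B is not a superkey, the relation is not in 3NF.
The proper key subset {D} of {C, D} determines non-prime {A}, so the relation is not even in 2NF.

1NF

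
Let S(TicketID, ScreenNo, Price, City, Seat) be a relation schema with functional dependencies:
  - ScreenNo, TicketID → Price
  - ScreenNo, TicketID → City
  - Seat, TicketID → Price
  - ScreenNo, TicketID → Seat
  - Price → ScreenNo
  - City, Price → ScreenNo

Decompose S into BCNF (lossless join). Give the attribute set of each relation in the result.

Candidate keys of the original relation: {Price, TicketID}, {ScreenNo, TicketID}, {Seat, TicketID}.
{City, Price, ScreenNo, Seat, TicketID}: {Price} determines {Price, ScreenNo} here but is not a superkey — split on Price → ScreenNo, giving {Price, ScreenNo} and {City, Price, Seat, TicketID}.
{Price, ScreenNo}: every determinant is a superkey — BCNF.
{City, Price, Seat, TicketID}: every determinant is a superkey — BCNF.

{City, Price, Seat, TicketID}; {Price, ScreenNo}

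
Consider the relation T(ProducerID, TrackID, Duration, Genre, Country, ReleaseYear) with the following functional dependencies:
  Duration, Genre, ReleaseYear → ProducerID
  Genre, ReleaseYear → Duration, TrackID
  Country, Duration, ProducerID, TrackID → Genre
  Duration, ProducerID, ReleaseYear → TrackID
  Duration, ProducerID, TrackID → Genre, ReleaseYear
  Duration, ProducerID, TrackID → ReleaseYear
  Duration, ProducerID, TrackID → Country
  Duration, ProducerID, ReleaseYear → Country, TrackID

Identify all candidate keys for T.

{Genre, ReleaseYear}⁺ = {Country, Duration, Genre, ProducerID, ReleaseYear, TrackID} — all of the relation — so {Genre, ReleaseYear} is a candidate key.
{Duration, ProducerID, ReleaseYear}⁺ = {Country, Duration, Genre, ProducerID, ReleaseYear, TrackID} — all of the relation — so {Duration, ProducerID, ReleaseYear} is a candidate key.
{Duration, ProducerID, TrackID}⁺ = {Country, Duration, Genre, ProducerID, ReleaseYear, TrackID} — all of the relation — so {Duration, ProducerID, TrackID} is a candidate key.
These are minimal and exhaustive — every other superkey contains one of them.

{Duration, ProducerID, ReleaseYear}, {Duration, ProducerID, TrackID}, {Genre, ReleaseYear}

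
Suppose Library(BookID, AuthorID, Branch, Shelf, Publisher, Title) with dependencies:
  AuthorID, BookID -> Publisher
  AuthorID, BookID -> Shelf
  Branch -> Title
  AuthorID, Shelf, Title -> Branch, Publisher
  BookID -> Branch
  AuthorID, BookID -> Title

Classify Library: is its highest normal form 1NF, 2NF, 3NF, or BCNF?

1NF

Candidate key: {AuthorID, BookID}. Prime attributes: {AuthorID, BookID}.
For Branch -> Title we have {Branch}⁺ = {Branch, Title}; {Branch} is not a superkey, so BCNF fails.
Because {Title} is non-prime and the left side of Branch -> Title is not a superkey, the relation is not in 3NF.
{BookID} is a proper subset of the key {AuthorID, BookID}, and {BookID}⁺ contains the non-prime attributes {Branch, Title} — a partial dependency, so 2NF is violated.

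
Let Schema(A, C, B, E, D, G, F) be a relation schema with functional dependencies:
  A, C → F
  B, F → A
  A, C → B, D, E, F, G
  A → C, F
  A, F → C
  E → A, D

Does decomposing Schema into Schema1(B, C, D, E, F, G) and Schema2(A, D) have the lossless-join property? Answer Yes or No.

Common attributes: {D}; their closure is {D}.
The closure covers neither Schema1 nor Schema2 entirely; the join is not lossless.

No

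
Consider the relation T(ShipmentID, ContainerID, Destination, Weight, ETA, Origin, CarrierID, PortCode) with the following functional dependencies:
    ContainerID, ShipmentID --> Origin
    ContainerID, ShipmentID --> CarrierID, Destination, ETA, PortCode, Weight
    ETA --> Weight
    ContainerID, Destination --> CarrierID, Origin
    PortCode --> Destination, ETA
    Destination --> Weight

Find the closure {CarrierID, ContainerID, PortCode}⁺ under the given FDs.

{CarrierID, ContainerID, Destination, ETA, Origin, PortCode, Weight}

Start with {CarrierID, ContainerID, PortCode}.
PortCode --> Destination, ETA applies; add {Destination, ETA} → now {CarrierID, ContainerID, Destination, ETA, PortCode}.
Destination --> Weight applies; add {Weight} → now {CarrierID, ContainerID, Destination, ETA, PortCode, Weight}.
ContainerID, Destination --> CarrierID, Origin applies; add {Origin} → now {CarrierID, ContainerID, Destination, ETA, Origin, PortCode, Weight}.
No further FD applies.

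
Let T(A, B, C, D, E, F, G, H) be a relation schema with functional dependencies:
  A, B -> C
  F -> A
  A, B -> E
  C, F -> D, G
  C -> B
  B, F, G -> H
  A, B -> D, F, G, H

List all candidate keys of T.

{A, B}, {A, C}, {B, F}, {C, F}

{A, B}⁺ = {A, B, C, D, E, F, G, H}, which is every attribute, so {A, B} is a candidate key.
{A, C}⁺ = {A, B, C, D, E, F, G, H}, which is every attribute, so {A, C} is a candidate key.
{B, F}⁺ = {A, B, C, D, E, F, G, H}, which is every attribute, so {B, F} is a candidate key.
{C, F}⁺ = {A, B, C, D, E, F, G, H}, which is every attribute, so {C, F} is a candidate key.
No proper subset of any of these is a key, and no other minimal superkey exists.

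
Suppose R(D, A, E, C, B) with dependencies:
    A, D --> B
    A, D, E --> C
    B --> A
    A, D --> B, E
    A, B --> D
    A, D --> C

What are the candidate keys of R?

{B} is a candidate key since {B}⁺ = {A, B, C, D, E} covers every attribute.
{A, D} is a candidate key since {A, D}⁺ = {A, B, C, D, E} covers every attribute.
These are minimal and exhaustive — every other superkey contains one of them.

{A, D}, {B}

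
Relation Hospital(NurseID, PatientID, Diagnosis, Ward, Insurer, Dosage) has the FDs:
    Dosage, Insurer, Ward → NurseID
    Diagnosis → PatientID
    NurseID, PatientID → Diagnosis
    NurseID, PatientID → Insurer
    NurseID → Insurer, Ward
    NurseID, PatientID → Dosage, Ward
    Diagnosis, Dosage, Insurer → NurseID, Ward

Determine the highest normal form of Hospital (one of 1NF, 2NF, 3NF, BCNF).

Candidate keys: {Diagnosis, Dosage, Insurer}, {Diagnosis, NurseID}, {Dosage, Insurer, PatientID, Ward}, {NurseID, PatientID}. Prime attributes: {Diagnosis, Dosage, Insurer, NurseID, PatientID, Ward}.
For Dosage, Insurer, Ward → NurseID we have {Dosage, Insurer, Ward}⁺ = {Dosage, Insurer, NurseID, Ward}; {Dosage, Insurer, Ward} is not a superkey, so BCNF fails.
Its right-hand attributes {NurseID} are all prime, as are those of every other non-superkey FD — the relation is in 3NF.

3NF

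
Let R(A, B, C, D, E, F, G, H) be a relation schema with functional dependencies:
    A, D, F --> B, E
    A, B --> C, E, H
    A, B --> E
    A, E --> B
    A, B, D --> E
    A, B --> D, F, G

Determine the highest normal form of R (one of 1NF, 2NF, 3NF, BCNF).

BCNF

Candidate keys: {A, B}, {A, D, F}, {A, E}. Prime attributes: {A, B, D, E, F}.
Each dependency's left side is a superkey — BCNF holds.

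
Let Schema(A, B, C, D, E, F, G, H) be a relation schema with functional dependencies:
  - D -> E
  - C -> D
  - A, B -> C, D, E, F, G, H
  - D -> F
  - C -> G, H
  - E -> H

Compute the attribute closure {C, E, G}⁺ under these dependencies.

{C, D, E, F, G, H}

Start with {C, E, G}.
C -> D applies; add {D} → now {C, D, E, G}.
D -> F applies; add {F} → now {C, D, E, F, G}.
C -> G, H applies; add {H} → now {C, D, E, F, G, H}.
No further FD applies.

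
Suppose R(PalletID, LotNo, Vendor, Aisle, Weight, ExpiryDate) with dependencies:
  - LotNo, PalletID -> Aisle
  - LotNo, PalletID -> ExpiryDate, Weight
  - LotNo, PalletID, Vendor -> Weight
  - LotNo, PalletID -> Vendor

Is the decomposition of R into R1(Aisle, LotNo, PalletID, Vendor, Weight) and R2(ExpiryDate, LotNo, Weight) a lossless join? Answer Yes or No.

No

The shared attributes are {LotNo, Weight} and {LotNo, Weight}⁺ = {LotNo, Weight}.
Neither R1 nor R2 is contained in that closure, so the decomposition is lossy.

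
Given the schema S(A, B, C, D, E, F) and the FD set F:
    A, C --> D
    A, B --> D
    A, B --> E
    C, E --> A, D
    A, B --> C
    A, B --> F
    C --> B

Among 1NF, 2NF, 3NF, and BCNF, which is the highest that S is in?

3NF

Candidate keys: {A, B}, {A, C}, {C, E}. Prime attributes: {A, B, C, E}.
C --> B breaks BCNF: {C}⁺ = {B, C}, so {C} is not a superkey.
Its right-hand attributes {B} are all prime, as are those of every other non-superkey FD — the relation is in 3NF.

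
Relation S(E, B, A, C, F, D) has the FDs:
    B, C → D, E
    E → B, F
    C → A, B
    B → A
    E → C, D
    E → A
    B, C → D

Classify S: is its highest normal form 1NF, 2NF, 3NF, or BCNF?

2NF

Candidate keys: {C}, {E}. Prime attributes: {C, E}.
B → A: {B}⁺ = {A, B}, which is not all of the attributes, so the left side is not a superkey — BCNF is violated.
Because {A} is non-prime and the left side of B → A is not a superkey, the relation is not in 3NF.
Every candidate key is a single attribute, so no partial dependency is possible; 2NF holds.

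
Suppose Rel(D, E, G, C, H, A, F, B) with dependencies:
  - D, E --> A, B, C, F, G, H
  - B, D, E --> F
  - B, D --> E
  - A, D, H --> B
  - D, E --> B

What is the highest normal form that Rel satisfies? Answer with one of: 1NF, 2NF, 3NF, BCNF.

BCNF

Candidate keys: {A, D, H}, {B, D}, {D, E}. Prime attributes: {A, B, D, E, H}.
The left-hand side of every FD is a superkey, so BCNF is satisfied.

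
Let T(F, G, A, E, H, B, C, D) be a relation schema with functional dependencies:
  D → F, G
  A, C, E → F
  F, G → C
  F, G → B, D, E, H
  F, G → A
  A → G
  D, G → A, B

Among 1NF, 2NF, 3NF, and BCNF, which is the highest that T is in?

3NF

Candidate keys: {A, C, E}, {A, F}, {D}, {F, G}. Prime attributes: {A, C, D, E, F, G}.
A → G breaks BCNF: {A}⁺ = {A, G}, so {A} is not a superkey.
But every attribute on its right side ({G}) is prime, and the same holds for every other non-superkey FD, so 3NF still holds.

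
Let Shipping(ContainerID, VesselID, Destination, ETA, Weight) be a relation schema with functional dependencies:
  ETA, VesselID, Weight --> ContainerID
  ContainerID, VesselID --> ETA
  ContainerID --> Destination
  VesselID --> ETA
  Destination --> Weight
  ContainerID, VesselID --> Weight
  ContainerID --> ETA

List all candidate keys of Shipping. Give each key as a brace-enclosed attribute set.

{ContainerID, VesselID}, {Destination, VesselID}, {VesselID, Weight}

{VesselID} never appears on the right of any FD, so every key must include it.
{ContainerID, VesselID}⁺ = {ContainerID, Destination, ETA, VesselID, Weight} — all of the relation — so {ContainerID, VesselID} is a candidate key.
{Destination, VesselID}⁺ = {ContainerID, Destination, ETA, VesselID, Weight} — all of the relation — so {Destination, VesselID} is a candidate key.
{VesselID, Weight}⁺ = {ContainerID, Destination, ETA, VesselID, Weight} — all of the relation — so {VesselID, Weight} is a candidate key.
No proper subset of any of these is a key, and no other minimal superkey exists.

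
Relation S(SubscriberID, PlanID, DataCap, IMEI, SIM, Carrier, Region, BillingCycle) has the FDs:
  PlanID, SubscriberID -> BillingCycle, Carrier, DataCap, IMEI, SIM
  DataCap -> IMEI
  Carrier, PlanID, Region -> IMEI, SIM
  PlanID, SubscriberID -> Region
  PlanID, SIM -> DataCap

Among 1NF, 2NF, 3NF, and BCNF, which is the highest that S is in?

2NF

Candidate key: {PlanID, SubscriberID}. Prime attributes: {PlanID, SubscriberID}.
DataCap -> IMEI: {DataCap}⁺ = {DataCap, IMEI}, which is not all of the attributes, so the left side is not a superkey — BCNF is violated.
Because {IMEI} is non-prime and the left side of DataCap -> IMEI is not a superkey, the relation is not in 3NF.
No proper subset of a key has a non-prime attribute in its closure, so there is no partial dependency; 2NF holds.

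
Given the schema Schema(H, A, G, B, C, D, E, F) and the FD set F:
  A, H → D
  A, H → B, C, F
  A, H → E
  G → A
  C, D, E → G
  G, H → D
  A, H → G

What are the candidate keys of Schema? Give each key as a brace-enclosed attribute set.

{H} never appears on the right of any FD, so every key must include it.
Closure of {A, H} is {A, B, C, D, E, F, G, H}, the whole schema; {A, H} is a candidate key.
Closure of {G, H} is {A, B, C, D, E, F, G, H}, the whole schema; {G, H} is a candidate key.
Closure of {C, D, E, H} is {A, B, C, D, E, F, G, H}, the whole schema; {C, D, E, H} is a candidate key.
No proper subset of any of these is a key, and no other minimal superkey exists.

{A, H}, {C, D, E, H}, {G, H}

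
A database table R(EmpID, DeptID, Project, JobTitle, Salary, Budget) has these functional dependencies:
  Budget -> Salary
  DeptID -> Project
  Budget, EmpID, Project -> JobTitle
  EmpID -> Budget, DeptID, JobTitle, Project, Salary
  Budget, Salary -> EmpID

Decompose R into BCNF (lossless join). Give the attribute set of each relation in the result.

{Budget, DeptID, EmpID, JobTitle, Salary}; {DeptID, Project}

Candidate keys of the original relation: {Budget}, {EmpID}.
Within {Budget, DeptID, EmpID, JobTitle, Project, Salary}: {DeptID}⁺ ∩ {Budget, DeptID, EmpID, JobTitle, Project, Salary} = {DeptID, Project}, not the whole set, so DeptID -> Project violates BCNF; decompose into {DeptID, Project} and {Budget, DeptID, EmpID, JobTitle, Salary}.
{DeptID, Project}: every determinant is a superkey — BCNF.
{Budget, DeptID, EmpID, JobTitle, Salary}: every determinant is a superkey — BCNF.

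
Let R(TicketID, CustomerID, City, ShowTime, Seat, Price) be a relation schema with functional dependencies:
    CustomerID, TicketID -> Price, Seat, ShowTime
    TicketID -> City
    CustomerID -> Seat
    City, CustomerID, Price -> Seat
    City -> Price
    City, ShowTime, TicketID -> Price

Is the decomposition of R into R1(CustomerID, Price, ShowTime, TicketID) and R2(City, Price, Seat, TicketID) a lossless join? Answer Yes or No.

No

The shared attributes are {Price, TicketID} and {Price, TicketID}⁺ = {City, Price, TicketID}.
Neither R1 nor R2 is contained in that closure, so the decomposition is lossy.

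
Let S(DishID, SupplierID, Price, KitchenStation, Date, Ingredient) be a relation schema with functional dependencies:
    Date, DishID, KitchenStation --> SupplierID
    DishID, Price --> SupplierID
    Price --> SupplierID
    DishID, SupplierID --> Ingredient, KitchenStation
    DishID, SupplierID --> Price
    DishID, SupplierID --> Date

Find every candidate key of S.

{Date, DishID, KitchenStation}, {DishID, Price}, {DishID, SupplierID}

{DishID} never appears on the right of any FD, so every key must include it.
{DishID, Price}⁺ = {Date, DishID, Ingredient, KitchenStation, Price, SupplierID}, which is every attribute, so {DishID, Price} is a candidate key.
{DishID, SupplierID}⁺ = {Date, DishID, Ingredient, KitchenStation, Price, SupplierID}, which is every attribute, so {DishID, SupplierID} is a candidate key.
{Date, DishID, KitchenStation}⁺ = {Date, DishID, Ingredient, KitchenStation, Price, SupplierID}, which is every attribute, so {Date, DishID, KitchenStation} is a candidate key.
No proper subset of any of these is a key, and no other minimal superkey exists.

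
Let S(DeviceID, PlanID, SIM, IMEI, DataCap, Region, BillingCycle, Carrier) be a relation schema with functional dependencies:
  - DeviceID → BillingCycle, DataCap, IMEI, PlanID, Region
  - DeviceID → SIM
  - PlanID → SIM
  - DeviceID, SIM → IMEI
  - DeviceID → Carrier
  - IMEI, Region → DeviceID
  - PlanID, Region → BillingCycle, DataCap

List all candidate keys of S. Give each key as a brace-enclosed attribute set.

{DeviceID}, {IMEI, Region}

Closure of {DeviceID} is {BillingCycle, Carrier, DataCap, DeviceID, IMEI, PlanID, Region, SIM}, the whole schema; {DeviceID} is a candidate key.
Closure of {IMEI, Region} is {BillingCycle, Carrier, DataCap, DeviceID, IMEI, PlanID, Region, SIM}, the whole schema; {IMEI, Region} is a candidate key.
Any other superkey properly contains one of these, so there are no further candidate keys.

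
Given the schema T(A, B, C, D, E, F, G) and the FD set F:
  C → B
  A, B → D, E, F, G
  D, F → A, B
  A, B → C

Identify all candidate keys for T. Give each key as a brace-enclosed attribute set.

{A, B}⁺ = {A, B, C, D, E, F, G} — all of the relation — so {A, B} is a candidate key.
{A, C}⁺ = {A, B, C, D, E, F, G} — all of the relation — so {A, C} is a candidate key.
{D, F}⁺ = {A, B, C, D, E, F, G} — all of the relation — so {D, F} is a candidate key.
These are minimal and exhaustive — every other superkey contains one of them.

{A, B}, {A, C}, {D, F}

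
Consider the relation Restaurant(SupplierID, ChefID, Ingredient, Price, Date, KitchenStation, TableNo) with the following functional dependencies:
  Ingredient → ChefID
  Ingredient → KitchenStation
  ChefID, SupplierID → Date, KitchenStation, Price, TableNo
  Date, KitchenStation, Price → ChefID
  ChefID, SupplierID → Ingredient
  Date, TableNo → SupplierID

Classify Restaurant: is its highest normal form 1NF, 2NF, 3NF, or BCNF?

3NF

Candidate keys: {ChefID, Date, TableNo}, {ChefID, SupplierID}, {Date, Ingredient, TableNo}, {Date, KitchenStation, Price, SupplierID}, {Date, KitchenStation, Price, TableNo}, {Ingredient, SupplierID}. Prime attributes: {ChefID, Date, Ingredient, KitchenStation, Price, SupplierID, TableNo}.
Ingredient → ChefID breaks BCNF: {Ingredient}⁺ = {ChefID, Ingredient, KitchenStation}, so {Ingredient} is not a superkey.
Since {ChefID} ⊆ prime attributes and every other non-superkey FD also has a prime right side, the schema is in 3NF.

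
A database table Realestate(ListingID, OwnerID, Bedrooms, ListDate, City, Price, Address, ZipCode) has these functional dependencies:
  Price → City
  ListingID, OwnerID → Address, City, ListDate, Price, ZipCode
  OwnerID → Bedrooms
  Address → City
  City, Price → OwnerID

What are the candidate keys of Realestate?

Attributes never on any right-hand side: {ListingID} — every candidate key must contain it.
{ListingID, OwnerID}⁺ = {Address, Bedrooms, City, ListDate, ListingID, OwnerID, Price, ZipCode}, which is every attribute, so {ListingID, OwnerID} is a candidate key.
{ListingID, Price}⁺ = {Address, Bedrooms, City, ListDate, ListingID, OwnerID, Price, ZipCode}, which is every attribute, so {ListingID, Price} is a candidate key.
These are minimal and exhaustive — every other superkey contains one of them.

{ListingID, OwnerID}, {ListingID, Price}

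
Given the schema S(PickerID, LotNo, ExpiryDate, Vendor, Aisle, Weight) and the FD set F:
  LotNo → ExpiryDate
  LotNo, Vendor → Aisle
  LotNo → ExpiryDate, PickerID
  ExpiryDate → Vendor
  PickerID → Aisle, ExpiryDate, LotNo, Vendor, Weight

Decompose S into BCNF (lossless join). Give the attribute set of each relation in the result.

Candidate keys of the original relation: {LotNo}, {PickerID}.
Within {Aisle, ExpiryDate, LotNo, PickerID, Vendor, Weight}: {ExpiryDate}⁺ ∩ {Aisle, ExpiryDate, LotNo, PickerID, Vendor, Weight} = {ExpiryDate, Vendor}, not the whole set, so ExpiryDate → Vendor violates BCNF; decompose into {ExpiryDate, Vendor} and {Aisle, ExpiryDate, LotNo, PickerID, Weight}.
{ExpiryDate, Vendor} has no BCNF violation.
{Aisle, ExpiryDate, LotNo, PickerID, Weight} has no BCNF violation.

{Aisle, ExpiryDate, LotNo, PickerID, Weight}; {ExpiryDate, Vendor}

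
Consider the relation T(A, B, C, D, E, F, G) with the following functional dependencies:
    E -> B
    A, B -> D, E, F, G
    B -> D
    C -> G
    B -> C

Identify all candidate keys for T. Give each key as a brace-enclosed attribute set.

Attributes never on any right-hand side: {A} — every candidate key must contain it.
{A, B} is a candidate key since {A, B}⁺ = {A, B, C, D, E, F, G} covers every attribute.
{A, E} is a candidate key since {A, E}⁺ = {A, B, C, D, E, F, G} covers every attribute.
No proper subset of any of these is a key, and no other minimal superkey exists.

{A, B}, {A, E}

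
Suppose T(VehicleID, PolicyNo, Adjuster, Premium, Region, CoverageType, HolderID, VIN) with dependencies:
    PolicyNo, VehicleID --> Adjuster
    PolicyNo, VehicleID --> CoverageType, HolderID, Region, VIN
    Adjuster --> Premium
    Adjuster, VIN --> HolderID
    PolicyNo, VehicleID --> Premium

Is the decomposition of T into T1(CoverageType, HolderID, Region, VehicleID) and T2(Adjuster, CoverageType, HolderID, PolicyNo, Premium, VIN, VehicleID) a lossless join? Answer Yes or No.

No

The shared attributes are {CoverageType, HolderID, VehicleID} and {CoverageType, HolderID, VehicleID}⁺ = {CoverageType, HolderID, VehicleID}.
T1 ⊄ {CoverageType, HolderID, VehicleID} and T2 ⊄ {CoverageType, HolderID, VehicleID}, so the split is lossy.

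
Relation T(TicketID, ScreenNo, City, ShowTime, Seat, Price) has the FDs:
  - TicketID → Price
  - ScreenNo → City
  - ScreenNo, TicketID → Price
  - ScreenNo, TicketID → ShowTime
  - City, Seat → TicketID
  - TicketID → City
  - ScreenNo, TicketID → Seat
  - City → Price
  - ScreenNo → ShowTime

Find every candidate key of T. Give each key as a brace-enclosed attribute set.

{ScreenNo, Seat}, {ScreenNo, TicketID}

Attributes never on any right-hand side: {ScreenNo} — every candidate key must contain it.
{ScreenNo, Seat}⁺ = {City, Price, ScreenNo, Seat, ShowTime, TicketID} — all of the relation — so {ScreenNo, Seat} is a candidate key.
{ScreenNo, TicketID}⁺ = {City, Price, ScreenNo, Seat, ShowTime, TicketID} — all of the relation — so {ScreenNo, TicketID} is a candidate key.
These are minimal and exhaustive — every other superkey contains one of them.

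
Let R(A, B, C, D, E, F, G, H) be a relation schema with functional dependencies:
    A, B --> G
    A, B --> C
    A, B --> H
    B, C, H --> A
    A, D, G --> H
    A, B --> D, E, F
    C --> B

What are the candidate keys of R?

Closure of {A, B} is {A, B, C, D, E, F, G, H}, the whole schema; {A, B} is a candidate key.
Closure of {A, C} is {A, B, C, D, E, F, G, H}, the whole schema; {A, C} is a candidate key.
Closure of {C, H} is {A, B, C, D, E, F, G, H}, the whole schema; {C, H} is a candidate key.
Any other superkey properly contains one of these, so there are no further candidate keys.

{A, B}, {A, C}, {C, H}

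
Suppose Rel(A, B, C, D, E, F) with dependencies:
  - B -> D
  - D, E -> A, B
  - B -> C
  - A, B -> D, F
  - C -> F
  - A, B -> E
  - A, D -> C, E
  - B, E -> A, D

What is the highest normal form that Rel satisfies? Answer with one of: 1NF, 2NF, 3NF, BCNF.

Candidate keys: {A, B}, {A, D}, {B, E}, {D, E}. Prime attributes: {A, B, D, E}.
B -> D: {B}⁺ = {B, C, D, F}, which is not all of the attributes, so the left side is not a superkey — BCNF is violated.
Because {C} is non-prime and the left side of B -> C is not a superkey, the relation is not in 3NF.
Since {B} ⊂ {A, B} and {B}⁺ ⊇ {C, F} with {C, F} non-prime, there is a partial dependency; 2NF fails.

1NF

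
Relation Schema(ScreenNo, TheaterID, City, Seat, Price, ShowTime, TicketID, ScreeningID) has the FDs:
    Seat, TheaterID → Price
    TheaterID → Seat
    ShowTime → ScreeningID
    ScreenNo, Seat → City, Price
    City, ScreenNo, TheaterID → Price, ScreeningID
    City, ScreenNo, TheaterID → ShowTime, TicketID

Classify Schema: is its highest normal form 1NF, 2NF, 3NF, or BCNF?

Candidate key: {ScreenNo, TheaterID}. Prime attributes: {ScreenNo, TheaterID}.
Seat, TheaterID → Price: {Seat, TheaterID}⁺ = {Price, Seat, TheaterID}, which is not all of the attributes, so the left side is not a superkey — BCNF is violated.
Seat, TheaterID → Price has non-prime {Price} on the right and a non-superkey on the left, so 3NF fails.
Since {TheaterID} ⊂ {ScreenNo, TheaterID} and {TheaterID}⁺ ⊇ {Price, Seat} with {Price, Seat} non-prime, there is a partial dependency; 2NF fails.

1NF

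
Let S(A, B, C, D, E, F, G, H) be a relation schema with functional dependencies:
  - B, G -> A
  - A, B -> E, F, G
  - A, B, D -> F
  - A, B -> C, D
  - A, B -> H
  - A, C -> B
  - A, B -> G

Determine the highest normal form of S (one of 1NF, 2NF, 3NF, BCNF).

Candidate keys: {A, B}, {A, C}, {B, G}. Prime attributes: {A, B, C, G}.
The left-hand side of every FD is a superkey, so BCNF is satisfied.

BCNF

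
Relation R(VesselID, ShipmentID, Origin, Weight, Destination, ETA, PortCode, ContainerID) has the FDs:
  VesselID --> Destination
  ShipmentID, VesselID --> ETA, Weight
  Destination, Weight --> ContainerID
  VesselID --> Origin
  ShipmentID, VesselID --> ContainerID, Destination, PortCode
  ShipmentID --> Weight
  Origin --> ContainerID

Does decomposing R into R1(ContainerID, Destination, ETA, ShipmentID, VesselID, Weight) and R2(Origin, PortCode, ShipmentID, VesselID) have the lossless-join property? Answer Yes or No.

Common attributes: {ShipmentID, VesselID}; their closure is {ContainerID, Destination, ETA, Origin, PortCode, ShipmentID, VesselID, Weight}.
R1 is contained in that closure, so R1 ∩ R2 --> R1 holds and the join is lossless.

Yes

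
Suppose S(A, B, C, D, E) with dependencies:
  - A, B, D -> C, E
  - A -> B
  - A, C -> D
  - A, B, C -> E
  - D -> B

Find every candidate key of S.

{A, C}, {A, D}

Attributes never on any right-hand side: {A} — every candidate key must contain it.
{A, C}⁺ = {A, B, C, D, E}, which is every attribute, so {A, C} is a candidate key.
{A, D}⁺ = {A, B, C, D, E}, which is every attribute, so {A, D} is a candidate key.
No proper subset of any of these is a key, and no other minimal superkey exists.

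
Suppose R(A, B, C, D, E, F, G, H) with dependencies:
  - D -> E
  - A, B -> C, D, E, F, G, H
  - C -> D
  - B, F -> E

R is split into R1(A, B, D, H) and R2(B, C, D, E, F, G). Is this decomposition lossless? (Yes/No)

No

R1 ∩ R2 = {B, D}; its closure under F is {B, D, E}.
Neither R1 nor R2 is contained in that closure, so the decomposition is lossy.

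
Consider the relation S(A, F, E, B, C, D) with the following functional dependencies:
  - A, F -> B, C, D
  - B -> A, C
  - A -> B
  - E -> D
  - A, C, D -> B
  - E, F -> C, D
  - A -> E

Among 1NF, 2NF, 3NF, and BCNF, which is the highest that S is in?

Candidate keys: {A, F}, {B, F}. Prime attributes: {A, B, F}.
B -> A, C breaks BCNF: {B}⁺ = {A, B, C, D, E}, so {B} is not a superkey.
B -> A, C determines the non-prime attribute {C} from a non-superkey — 3NF is violated.
{A} is a proper subset of the key {A, F}, and {A}⁺ contains the non-prime attributes {C, D, E} — a partial dependency, so 2NF is violated.

1NF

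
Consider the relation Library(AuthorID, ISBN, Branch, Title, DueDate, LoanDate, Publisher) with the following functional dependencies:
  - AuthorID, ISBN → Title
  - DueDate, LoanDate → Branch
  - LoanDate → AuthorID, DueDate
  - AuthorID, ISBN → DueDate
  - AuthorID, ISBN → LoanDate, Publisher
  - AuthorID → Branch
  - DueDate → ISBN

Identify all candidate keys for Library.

{LoanDate} is a candidate key since {LoanDate}⁺ = {AuthorID, Branch, DueDate, ISBN, LoanDate, Publisher, Title} covers every attribute.
{AuthorID, DueDate} is a candidate key since {AuthorID, DueDate}⁺ = {AuthorID, Branch, DueDate, ISBN, LoanDate, Publisher, Title} covers every attribute.
{AuthorID, ISBN} is a candidate key since {AuthorID, ISBN}⁺ = {AuthorID, Branch, DueDate, ISBN, LoanDate, Publisher, Title} covers every attribute.
Any other superkey properly contains one of these, so there are no further candidate keys.

{AuthorID, DueDate}, {AuthorID, ISBN}, {LoanDate}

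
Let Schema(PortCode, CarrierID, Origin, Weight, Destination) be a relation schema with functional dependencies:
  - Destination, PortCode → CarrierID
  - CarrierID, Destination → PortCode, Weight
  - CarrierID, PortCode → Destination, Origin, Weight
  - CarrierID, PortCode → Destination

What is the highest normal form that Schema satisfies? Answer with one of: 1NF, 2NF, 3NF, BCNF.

Candidate keys: {CarrierID, Destination}, {CarrierID, PortCode}, {Destination, PortCode}. Prime attributes: {CarrierID, Destination, PortCode}.
Every FD has a superkey on the left, so the relation is in BCNF.

BCNF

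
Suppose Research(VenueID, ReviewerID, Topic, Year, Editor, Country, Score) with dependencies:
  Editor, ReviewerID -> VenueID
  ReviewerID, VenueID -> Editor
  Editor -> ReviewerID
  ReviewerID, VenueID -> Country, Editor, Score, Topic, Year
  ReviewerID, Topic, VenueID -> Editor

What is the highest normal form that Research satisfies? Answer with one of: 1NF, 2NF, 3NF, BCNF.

BCNF

Candidate keys: {Editor}, {ReviewerID, VenueID}. Prime attributes: {Editor, ReviewerID, VenueID}.
The left-hand side of every FD is a superkey, so BCNF is satisfied.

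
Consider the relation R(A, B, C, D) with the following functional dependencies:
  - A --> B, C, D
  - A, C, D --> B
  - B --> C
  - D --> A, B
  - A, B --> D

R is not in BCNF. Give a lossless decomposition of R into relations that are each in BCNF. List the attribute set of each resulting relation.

{A, B, D}; {B, C}

Candidate keys of the original relation: {A}, {D}.
In {A, B, C, D}, {B} is not a superkey ({B}⁺ restricted to this set is {B, C}), so split on B --> C into {B, C} and {A, B, D}.
{B, C} has no BCNF violation.
{A, B, D} has no BCNF violation.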